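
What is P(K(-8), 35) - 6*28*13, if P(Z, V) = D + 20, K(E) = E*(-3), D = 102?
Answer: -2062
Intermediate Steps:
K(E) = -3*E
P(Z, V) = 122 (P(Z, V) = 102 + 20 = 122)
P(K(-8), 35) - 6*28*13 = 122 - 6*28*13 = 122 - 168*13 = 122 - 2184 = -2062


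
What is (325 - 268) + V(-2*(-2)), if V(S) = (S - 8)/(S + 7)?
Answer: 623/11 ≈ 56.636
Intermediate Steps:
V(S) = (-8 + S)/(7 + S)
(325 - 268) + V(-2*(-2)) = (325 - 268) + (-8 - 2*(-2))/(7 - 2*(-2)) = 57 + (-8 + 4)/(7 + 4) = 57 - 4/11 = 623/11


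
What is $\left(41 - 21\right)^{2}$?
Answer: $400$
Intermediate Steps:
$\left(41 - 21\right)^{2} = 20^{2} = 400$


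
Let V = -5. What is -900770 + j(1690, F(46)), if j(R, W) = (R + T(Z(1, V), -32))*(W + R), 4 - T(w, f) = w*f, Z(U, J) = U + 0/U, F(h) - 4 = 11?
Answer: 2042060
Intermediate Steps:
F(h) = 15 (F(h) = 4 + 11 = 15)
Z(U, J) = U (Z(U, J) = U + 0 = U)
T(w, f) = 4 - f*w (T(w, f) = 4 - w*f = 4 - f*w)
j(R, W) = (36 + R)*(R + W) (j(R, W) = (R + (4 - 1*(-32)*1))*(W + R) = (R + (4 + 32))*(R + W) = (R + 36)*(R + W) = (36 + R)*(R + W))
-900770 + j(1690, F(46)) = -900770 + (1690² + 36*1690 + 36*15 + 1690*15) = -900770 + (2856100 + 60840 + 540 + 25350) = -900770 + 2942830 = 2042060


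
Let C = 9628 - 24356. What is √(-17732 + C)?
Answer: 2*I*√8115 ≈ 180.17*I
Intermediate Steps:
C = -14728
√(-17732 + C) = √(-17732 - 14728) = √(-32460) = 2*I*√8115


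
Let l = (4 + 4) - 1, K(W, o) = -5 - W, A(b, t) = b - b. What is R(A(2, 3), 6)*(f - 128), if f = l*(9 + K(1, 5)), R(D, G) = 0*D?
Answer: 0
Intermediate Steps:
A(b, t) = 0
l = 7 (l = 8 - 1 = 7)
R(D, G) = 0
f = 21 (f = 7*(9 + (-5 - 1*1)) = 7*(9 + (-5 - 1)) = 7*(9 - 6) = 7*3 = 21)
R(A(2, 3), 6)*(f - 128) = 0*(21 - 128) = 0*(-107) = 0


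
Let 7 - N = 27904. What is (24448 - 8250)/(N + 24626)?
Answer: -16198/3271 ≈ -4.9520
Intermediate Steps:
N = -27897 (N = 7 - 1*27904 = 7 - 27904 = -27897)
(24448 - 8250)/(N + 24626) = (24448 - 8250)/(-27897 + 24626) = 16198/(-3271) = 16198*(-1/3271) = -16198/3271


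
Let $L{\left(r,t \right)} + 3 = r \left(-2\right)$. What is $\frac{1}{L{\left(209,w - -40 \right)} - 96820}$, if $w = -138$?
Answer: $- \frac{1}{97241} \approx -1.0284 \cdot 10^{-5}$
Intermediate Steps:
$L{\left(r,t \right)} = -3 - 2 r$ ($L{\left(r,t \right)} = -3 + r \left(-2\right) = -3 - 2 r$)
$\frac{1}{L{\left(209,w - -40 \right)} - 96820} = \frac{1}{\left(-3 - 418\right) - 96820} = \frac{1}{-421 - 96820} = \frac{1}{-97241} = - \frac{1}{97241}$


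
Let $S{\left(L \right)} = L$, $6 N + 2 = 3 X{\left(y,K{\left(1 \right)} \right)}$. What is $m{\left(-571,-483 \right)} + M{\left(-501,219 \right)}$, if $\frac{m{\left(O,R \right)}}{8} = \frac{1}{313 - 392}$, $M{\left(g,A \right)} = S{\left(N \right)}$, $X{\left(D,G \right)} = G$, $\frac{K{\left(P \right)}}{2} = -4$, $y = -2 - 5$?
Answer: $- \frac{1051}{237} \approx -4.4346$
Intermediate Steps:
$y = -7$ ($y = -2 - 5 = -7$)
$K{\left(P \right)} = -8$ ($K{\left(P \right)} = 2 \left(-4\right) = -8$)
$N = - \frac{13}{3}$ ($N = - \frac{1}{3} + \frac{3 \left(-8\right)}{6} = - \frac{1}{3} + \frac{1}{6} \left(-24\right) = - \frac{1}{3} - 4 = - \frac{13}{3} \approx -4.3333$)
$M{\left(g,A \right)} = - \frac{13}{3}$
$m{\left(O,R \right)} = - \frac{8}{79}$ ($m{\left(O,R \right)} = \frac{8}{313 - 392} = \frac{8}{-79} = 8 \left(- \frac{1}{79}\right) = - \frac{8}{79}$)
$m{\left(-571,-483 \right)} + M{\left(-501,219 \right)} = - \frac{8}{79} - \frac{13}{3} = - \frac{1051}{237}$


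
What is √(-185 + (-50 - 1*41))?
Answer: 2*I*√69 ≈ 16.613*I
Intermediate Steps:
√(-185 + (-50 - 1*41)) = √(-185 + (-50 - 41)) = √(-185 - 91) = √(-276) = 2*I*√69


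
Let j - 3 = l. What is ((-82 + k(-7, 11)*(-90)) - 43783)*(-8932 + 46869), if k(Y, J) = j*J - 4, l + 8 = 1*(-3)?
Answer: -1349988145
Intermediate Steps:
l = -11 (l = -8 + 1*(-3) = -8 - 3 = -11)
j = -8 (j = 3 - 11 = -8)
k(Y, J) = -4 - 8*J (k(Y, J) = -8*J - 4 = -4 - 8*J)
((-82 + k(-7, 11)*(-90)) - 43783)*(-8932 + 46869) = ((-82 + (-4 - 8*11)*(-90)) - 43783)*(-8932 + 46869) = ((-82 + (-4 - 88)*(-90)) - 43783)*37937 = ((-82 - 92*(-90)) - 43783)*37937 = ((-82 + 8280) - 43783)*37937 = (8198 - 43783)*37937 = -35585*37937 = -1349988145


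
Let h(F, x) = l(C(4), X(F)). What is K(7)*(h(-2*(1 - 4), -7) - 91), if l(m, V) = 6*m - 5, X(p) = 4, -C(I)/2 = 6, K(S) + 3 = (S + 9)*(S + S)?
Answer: -37128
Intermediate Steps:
K(S) = -3 + 2*S*(9 + S) (K(S) = -3 + (S + 9)*(S + S) = -3 + (9 + S)*(2*S) = -3 + 2*S*(9 + S))
C(I) = -12 (C(I) = -2*6 = -12)
l(m, V) = -5 + 6*m
h(F, x) = -77 (h(F, x) = -5 + 6*(-12) = -5 - 72 = -77)
K(7)*(h(-2*(1 - 4), -7) - 91) = (-3 + 2*7² + 18*7)*(-77 - 91) = (-3 + 2*49 + 126)*(-168) = (-3 + 98 + 126)*(-168) = 221*(-168) = -37128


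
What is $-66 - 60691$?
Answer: $-60757$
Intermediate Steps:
$-66 - 60691 = -60757$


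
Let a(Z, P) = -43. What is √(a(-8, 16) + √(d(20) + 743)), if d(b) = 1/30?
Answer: √(-38700 + 30*√668730)/30 ≈ 3.9675*I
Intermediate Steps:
d(b) = 1/30
√(a(-8, 16) + √(d(20) + 743)) = √(-43 + √(1/30 + 743)) = √(-43 + √(22291/30)) = √(-43 + √668730/30)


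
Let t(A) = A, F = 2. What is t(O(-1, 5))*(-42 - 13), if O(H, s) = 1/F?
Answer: -55/2 ≈ -27.500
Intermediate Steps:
O(H, s) = ½ (O(H, s) = 1/2 = ½)
t(O(-1, 5))*(-42 - 13) = (-42 - 13)/2 = (½)*(-55) = -55/2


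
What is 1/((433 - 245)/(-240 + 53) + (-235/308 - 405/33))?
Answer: -5236/73519 ≈ -0.071220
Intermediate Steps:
1/((433 - 245)/(-240 + 53) + (-235/308 - 405/33)) = 1/(188/(-187) + (-235*1/308 - 405*1/33)) = 1/(188*(-1/187) + (-235/308 - 135/11)) = 1/(-188/187 - 365/28) = 1/(-73519/5236) = -5236/73519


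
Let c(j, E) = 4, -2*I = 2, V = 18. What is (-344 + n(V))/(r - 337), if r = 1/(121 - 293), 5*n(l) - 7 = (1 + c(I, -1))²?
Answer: 290336/289825 ≈ 1.0018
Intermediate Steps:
I = -1 (I = -½*2 = -1)
n(l) = 32/5 (n(l) = 7/5 + (1 + 4)²/5 = 7/5 + (⅕)*5² = 7/5 + (⅕)*25 = 7/5 + 5 = 32/5)
r = -1/172 (r = 1/(-172) = -1/172 ≈ -0.0058140)
(-344 + n(V))/(r - 337) = (-344 + 32/5)/(-1/172 - 337) = -1688/(5*(-57965/172)) = -1688/5*(-172/57965) = 290336/289825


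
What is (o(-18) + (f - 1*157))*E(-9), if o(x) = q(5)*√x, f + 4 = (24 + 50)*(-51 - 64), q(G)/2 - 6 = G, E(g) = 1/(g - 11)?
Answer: 8671/20 - 33*I*√2/10 ≈ 433.55 - 4.6669*I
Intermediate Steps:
E(g) = 1/(-11 + g)
q(G) = 12 + 2*G
f = -8514 (f = -4 + (24 + 50)*(-51 - 64) = -4 + 74*(-115) = -4 - 8510 = -8514)
o(x) = 22*√x (o(x) = (12 + 2*5)*√x = (12 + 10)*√x = 22*√x)
(o(-18) + (f - 1*157))*E(-9) = (22*√(-18) + (-8514 - 1*157))/(-11 - 9) = (22*(3*I*√2) + (-8514 - 157))/(-20) = (66*I*√2 - 8671)*(-1/20) = (-8671 + 66*I*√2)*(-1/20) = 8671/20 - 33*I*√2/10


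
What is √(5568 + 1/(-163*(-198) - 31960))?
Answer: √548982842/314 ≈ 74.619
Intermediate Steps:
√(5568 + 1/(-163*(-198) - 31960)) = √(5568 + 1/(32274 - 31960)) = √(5568 + 1/314) = √(1748353/314) = √548982842/314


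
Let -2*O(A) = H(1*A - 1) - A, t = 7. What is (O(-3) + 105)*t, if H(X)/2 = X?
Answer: 1505/2 ≈ 752.50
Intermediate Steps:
H(X) = 2*X
O(A) = 1 - A/2 (O(A) = -(2*(1*A - 1) - A)/2 = -(2*(A - 1) - A)/2 = -(2*(-1 + A) - A)/2 = -((-2 + 2*A) - A)/2 = -(-2 + A)/2 = 1 - A/2)
(O(-3) + 105)*t = ((1 - ½*(-3)) + 105)*7 = ((1 + 3/2) + 105)*7 = (5/2 + 105)*7 = (215/2)*7 = 1505/2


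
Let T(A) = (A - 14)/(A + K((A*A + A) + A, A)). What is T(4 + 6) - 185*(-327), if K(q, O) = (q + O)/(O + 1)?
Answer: 3629689/60 ≈ 60495.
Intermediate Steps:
K(q, O) = (O + q)/(1 + O)
T(A) = (-14 + A)/(A + (A**2 + 3*A)/(1 + A)) (T(A) = (A - 14)/(A + (A + ((A*A + A) + A))/(1 + A)) = (-14 + A)/(A + (A + ((A**2 + A) + A))/(1 + A)) = (-14 + A)/(A + (A + ((A + A**2) + A))/(1 + A)) = (-14 + A)/(A + (A + (A**2 + 2*A))/(1 + A)) = (-14 + A)/(A + (A**2 + 3*A)/(1 + A)))
T(4 + 6) - 185*(-327) = (1 + (4 + 6))*(-14 + (4 + 6))/(2*(4 + 6)*(2 + (4 + 6))) - 185*(-327) = (1/2)*(1 + 10)*(-14 + 10)/(10*(2 + 10)) + 60495 = (1/2)*(1/10)*11*(-4)/12 + 60495 = (1/2)*(1/10)*(1/12)*11*(-4) + 60495 = -11/60 + 60495 = 3629689/60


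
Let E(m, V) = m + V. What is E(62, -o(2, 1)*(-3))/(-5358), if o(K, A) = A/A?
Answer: -65/5358 ≈ -0.012131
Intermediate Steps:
o(K, A) = 1
E(m, V) = V + m
E(62, -o(2, 1)*(-3))/(-5358) = (-1*1*(-3) + 62)/(-5358) = (-1*(-3) + 62)*(-1/5358) = (3 + 62)*(-1/5358) = 65*(-1/5358) = -65/5358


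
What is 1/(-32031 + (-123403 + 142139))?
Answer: -1/13295 ≈ -7.5216e-5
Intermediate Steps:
1/(-32031 + (-123403 + 142139)) = 1/(-32031 + 18736) = 1/(-13295) = -1/13295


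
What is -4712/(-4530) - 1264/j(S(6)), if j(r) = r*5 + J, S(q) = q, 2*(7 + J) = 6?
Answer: -1400852/29445 ≈ -47.575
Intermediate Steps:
J = -4 (J = -7 + (½)*6 = -7 + 3 = -4)
j(r) = -4 + 5*r (j(r) = r*5 - 4 = 5*r - 4 = -4 + 5*r)
-4712/(-4530) - 1264/j(S(6)) = -4712/(-4530) - 1264/(-4 + 5*6) = -4712*(-1/4530) - 1264/(-4 + 30) = 2356/2265 - 1264/26 = 2356/2265 - 1264*1/26 = 2356/2265 - 632/13 = -1400852/29445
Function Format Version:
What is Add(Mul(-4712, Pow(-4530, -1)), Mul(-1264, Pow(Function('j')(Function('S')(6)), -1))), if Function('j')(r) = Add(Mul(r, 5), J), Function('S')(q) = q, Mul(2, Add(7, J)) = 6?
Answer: Rational(-1400852, 29445) ≈ -47.575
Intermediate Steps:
J = -4 (J = Add(-7, Mul(Rational(1, 2), 6)) = Add(-7, 3) = -4)
Function('j')(r) = Add(-4, Mul(5, r)) (Function('j')(r) = Add(Mul(r, 5), -4) = Add(Mul(5, r), -4) = Add(-4, Mul(5, r)))
Add(Mul(-4712, Pow(-4530, -1)), Mul(-1264, Pow(Function('j')(Function('S')(6)), -1))) = Add(Mul(-4712, Pow(-4530, -1)), Mul(-1264, Pow(Add(-4, Mul(5, 6)), -1))) = Add(Mul(-4712, Rational(-1, 4530)), Mul(-1264, Pow(Add(-4, 30), -1))) = Add(Rational(2356, 2265), Mul(-1264, Pow(26, -1))) = Add(Rational(2356, 2265), Mul(-1264, Rational(1, 26))) = Add(Rational(2356, 2265), Rational(-632, 13)) = Rational(-1400852, 29445)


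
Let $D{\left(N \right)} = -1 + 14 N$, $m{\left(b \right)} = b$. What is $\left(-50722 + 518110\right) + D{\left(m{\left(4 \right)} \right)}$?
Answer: $467443$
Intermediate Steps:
$\left(-50722 + 518110\right) + D{\left(m{\left(4 \right)} \right)} = \left(-50722 + 518110\right) + \left(-1 + 14 \cdot 4\right) = 467388 + \left(-1 + 56\right) = 467388 + 55 = 467443$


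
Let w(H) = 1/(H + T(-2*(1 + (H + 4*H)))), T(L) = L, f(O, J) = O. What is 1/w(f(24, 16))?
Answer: -218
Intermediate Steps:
w(H) = 1/(-2 - 9*H) (w(H) = 1/(H - 2*(1 + (H + 4*H))) = 1/(H - 2*(1 + 5*H)) = 1/(H + (-2 - 10*H)) = 1/(-2 - 9*H))
1/w(f(24, 16)) = 1/(-1/(2 + 9*24)) = 1/(-1/(2 + 216)) = 1/(-1/218) = -218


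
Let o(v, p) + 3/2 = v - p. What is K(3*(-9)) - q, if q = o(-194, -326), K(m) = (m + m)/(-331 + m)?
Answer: -46665/358 ≈ -130.35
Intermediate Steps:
o(v, p) = -3/2 + v - p (o(v, p) = -3/2 + (v - p) = -3/2 + v - p)
K(m) = 2*m/(-331 + m) (K(m) = (2*m)/(-331 + m) = 2*m/(-331 + m))
q = 261/2 (q = -3/2 - 194 - 1*(-326) = -3/2 - 194 + 326 = 261/2 ≈ 130.50)
K(3*(-9)) - q = 2*(3*(-9))/(-331 + 3*(-9)) - 1*261/2 = 2*(-27)/(-331 - 27) - 261/2 = 2*(-27)/(-358) - 261/2 = 2*(-27)*(-1/358) - 261/2 = 27/179 - 261/2 = -46665/358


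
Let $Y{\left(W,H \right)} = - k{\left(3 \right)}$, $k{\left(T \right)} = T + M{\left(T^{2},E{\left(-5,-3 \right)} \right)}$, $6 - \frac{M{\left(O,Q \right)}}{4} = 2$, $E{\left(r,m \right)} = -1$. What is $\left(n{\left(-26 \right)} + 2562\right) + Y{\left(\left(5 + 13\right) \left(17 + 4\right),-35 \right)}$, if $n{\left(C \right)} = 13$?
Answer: $2556$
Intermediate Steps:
$M{\left(O,Q \right)} = 16$ ($M{\left(O,Q \right)} = 24 - 8 = 16$)
$k{\left(T \right)} = 16 + T$ ($k{\left(T \right)} = T + 16 = 16 + T$)
$Y{\left(W,H \right)} = -19$ ($Y{\left(W,H \right)} = - (16 + 3) = \left(-1\right) 19 = -19$)
$\left(n{\left(-26 \right)} + 2562\right) + Y{\left(\left(5 + 13\right) \left(17 + 4\right),-35 \right)} = \left(13 + 2562\right) - 19 = 2575 - 19 = 2556$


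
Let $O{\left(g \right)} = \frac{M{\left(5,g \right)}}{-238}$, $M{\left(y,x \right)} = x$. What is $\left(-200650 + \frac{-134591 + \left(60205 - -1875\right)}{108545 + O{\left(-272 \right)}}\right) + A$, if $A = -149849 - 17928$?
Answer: $- \frac{279939815998}{759823} \approx -3.6843 \cdot 10^{5}$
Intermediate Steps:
$A = -167777$ ($A = -149849 - 17928 = -167777$)
$O{\left(g \right)} = - \frac{g}{238}$ ($O{\left(g \right)} = \frac{g}{-238} = g \left(- \frac{1}{238}\right) = - \frac{g}{238}$)
$\left(-200650 + \frac{-134591 + \left(60205 - -1875\right)}{108545 + O{\left(-272 \right)}}\right) + A = \left(-200650 + \frac{-134591 + \left(60205 - -1875\right)}{108545 - - \frac{8}{7}}\right) - 167777 = \left(-200650 + \frac{-134591 + \left(60205 + 1875\right)}{108545 + \frac{8}{7}}\right) - 167777 = \left(-200650 + \frac{-134591 + 62080}{\frac{759823}{7}}\right) - 167777 = \left(-200650 - \frac{507577}{759823}\right) - 167777 = - \frac{152458992527}{759823} - 167777 = - \frac{279939815998}{759823}$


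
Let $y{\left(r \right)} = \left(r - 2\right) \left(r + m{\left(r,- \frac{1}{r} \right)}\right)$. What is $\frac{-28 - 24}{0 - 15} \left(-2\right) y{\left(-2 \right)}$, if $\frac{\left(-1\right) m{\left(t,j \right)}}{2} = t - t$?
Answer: $- \frac{832}{15} \approx -55.467$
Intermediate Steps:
$m{\left(t,j \right)} = 0$ ($m{\left(t,j \right)} = - 2 \left(t - t\right) = \left(-2\right) 0 = 0$)
$y{\left(r \right)} = r \left(-2 + r\right)$ ($y{\left(r \right)} = \left(r - 2\right) \left(r + 0\right) = \left(-2 + r\right) r = r \left(-2 + r\right)$)
$\frac{-28 - 24}{0 - 15} \left(-2\right) y{\left(-2 \right)} = \frac{-28 - 24}{0 - 15} \left(-2\right) \left(- 2 \left(-2 - 2\right)\right) = - \frac{52}{-15} \left(-2\right) \left(\left(-2\right) \left(-4\right)\right) = \left(-52\right) \left(- \frac{1}{15}\right) \left(-2\right) 8 = \frac{52}{15} \left(-2\right) 8 = \left(- \frac{104}{15}\right) 8 = - \frac{832}{15}$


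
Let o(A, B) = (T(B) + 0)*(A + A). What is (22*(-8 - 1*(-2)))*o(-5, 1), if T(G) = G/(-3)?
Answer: -440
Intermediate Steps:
T(G) = -G/3 (T(G) = G*(-⅓) = -G/3)
o(A, B) = -2*A*B/3 (o(A, B) = (-B/3 + 0)*(A + A) = (-B/3)*(2*A) = -2*A*B/3)
(22*(-8 - 1*(-2)))*o(-5, 1) = (22*(-8 - 1*(-2)))*(-⅔*(-5)*1) = (22*(-8 + 2))*(10/3) = (22*(-6))*(10/3) = -132*10/3 = -440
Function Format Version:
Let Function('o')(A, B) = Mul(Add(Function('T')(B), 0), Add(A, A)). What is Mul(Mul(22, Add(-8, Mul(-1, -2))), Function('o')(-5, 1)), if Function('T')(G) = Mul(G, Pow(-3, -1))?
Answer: -440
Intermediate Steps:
Function('T')(G) = Mul(Rational(-1, 3), G) (Function('T')(G) = Mul(G, Rational(-1, 3)) = Mul(Rational(-1, 3), G))
Function('o')(A, B) = Mul(Rational(-2, 3), A, B) (Function('o')(A, B) = Mul(Add(Mul(Rational(-1, 3), B), 0), Add(A, A)) = Mul(Mul(Rational(-1, 3), B), Mul(2, A)) = Mul(Rational(-2, 3), A, B))
Mul(Mul(22, Add(-8, Mul(-1, -2))), Function('o')(-5, 1)) = Mul(Mul(22, Add(-8, Mul(-1, -2))), Mul(Rational(-2, 3), -5, 1)) = Mul(Mul(22, Add(-8, 2)), Rational(10, 3)) = Mul(Mul(22, -6), Rational(10, 3)) = Mul(-132, Rational(10, 3)) = -440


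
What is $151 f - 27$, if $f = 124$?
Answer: $18697$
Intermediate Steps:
$151 f - 27 = 151 \cdot 124 - 27 = 18724 - 27 = 18697$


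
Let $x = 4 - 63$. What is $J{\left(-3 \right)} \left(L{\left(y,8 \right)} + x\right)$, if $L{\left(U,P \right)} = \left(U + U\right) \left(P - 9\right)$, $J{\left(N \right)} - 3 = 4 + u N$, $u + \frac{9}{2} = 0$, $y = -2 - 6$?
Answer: $- \frac{1763}{2} \approx -881.5$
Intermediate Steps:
$y = -8$
$u = - \frac{9}{2}$ ($u = - \frac{9}{2} + 0 = - \frac{9}{2} \approx -4.5$)
$x = -59$ ($x = 4 - 63 = -59$)
$J{\left(N \right)} = 7 - \frac{9 N}{2}$ ($J{\left(N \right)} = 3 - \left(-4 + \frac{9 N}{2}\right) = 7 - \frac{9 N}{2}$)
$L{\left(U,P \right)} = 2 U \left(-9 + P\right)$
$J{\left(-3 \right)} \left(L{\left(y,8 \right)} + x\right) = \left(7 - - \frac{27}{2}\right) \left(2 \left(-8\right) \left(-9 + 8\right) - 59\right) = \left(7 + \frac{27}{2}\right) \left(2 \left(-8\right) \left(-1\right) - 59\right) = \frac{41 \left(16 - 59\right)}{2} = \frac{41}{2} \left(-43\right) = - \frac{1763}{2}$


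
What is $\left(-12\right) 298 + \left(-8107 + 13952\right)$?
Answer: $2269$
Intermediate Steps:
$\left(-12\right) 298 + \left(-8107 + 13952\right) = -3576 + 5845 = 2269$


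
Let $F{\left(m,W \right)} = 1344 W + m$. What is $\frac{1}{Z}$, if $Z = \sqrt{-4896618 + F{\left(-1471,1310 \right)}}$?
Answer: $- \frac{i \sqrt{3137449}}{3137449} \approx - 0.00056456 i$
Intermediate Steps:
$F{\left(m,W \right)} = m + 1344 W$
$Z = i \sqrt{3137449}$ ($Z = \sqrt{-4896618 + \left(-1471 + 1344 \cdot 1310\right)} = \sqrt{-4896618 + \left(-1471 + 1760640\right)} = \sqrt{-4896618 + 1759169} = \sqrt{-3137449} = i \sqrt{3137449} \approx 1771.3 i$)
$\frac{1}{Z} = \frac{1}{i \sqrt{3137449}} = - \frac{i \sqrt{3137449}}{3137449}$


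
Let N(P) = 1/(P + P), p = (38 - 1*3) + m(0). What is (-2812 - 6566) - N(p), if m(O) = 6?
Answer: -768997/82 ≈ -9378.0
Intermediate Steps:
p = 41 (p = (38 - 1*3) + 6 = (38 - 3) + 6 = 35 + 6 = 41)
N(P) = 1/(2*P)
(-2812 - 6566) - N(p) = (-2812 - 6566) - 1/(2*41) = -9378 - 1/(2*41) = -9378 - 1*1/82 = -9378 - 1/82 = -768997/82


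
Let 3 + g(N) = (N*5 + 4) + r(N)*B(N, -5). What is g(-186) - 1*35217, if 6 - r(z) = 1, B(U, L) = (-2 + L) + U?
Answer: -37111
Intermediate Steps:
B(U, L) = -2 + L + U
r(z) = 5 (r(z) = 6 - 1*1 = 6 - 1 = 5)
g(N) = -34 + 10*N (g(N) = -3 + ((N*5 + 4) + 5*(-2 - 5 + N)) = -3 + ((5*N + 4) + 5*(-7 + N)) = -3 + ((4 + 5*N) + (-35 + 5*N)) = -3 + (-31 + 10*N) = -34 + 10*N)
g(-186) - 1*35217 = (-34 + 10*(-186)) - 1*35217 = (-34 - 1860) - 35217 = -1894 - 35217 = -37111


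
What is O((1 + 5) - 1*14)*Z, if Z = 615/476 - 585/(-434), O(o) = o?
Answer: -11130/527 ≈ -21.120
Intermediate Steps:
Z = 5565/2108 (Z = 615*(1/476) - 585*(-1/434) = 615/476 + 585/434 = 5565/2108 ≈ 2.6399)
O((1 + 5) - 1*14)*Z = ((1 + 5) - 1*14)*(5565/2108) = (6 - 14)*(5565/2108) = -8*5565/2108 = -11130/527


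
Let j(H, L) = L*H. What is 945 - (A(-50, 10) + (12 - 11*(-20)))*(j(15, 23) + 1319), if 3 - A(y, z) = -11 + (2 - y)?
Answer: -321871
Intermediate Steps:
j(H, L) = H*L
A(y, z) = 12 + y (A(y, z) = 3 - (-11 + (2 - y)) = 3 - (-9 - y) = 3 + (9 + y) = 12 + y)
945 - (A(-50, 10) + (12 - 11*(-20)))*(j(15, 23) + 1319) = 945 - ((12 - 50) + (12 - 11*(-20)))*(15*23 + 1319) = 945 - (-38 + (12 + 220))*(345 + 1319) = 945 - (-38 + 232)*1664 = 945 - 194*1664 = 945 - 1*322816 = 945 - 322816 = -321871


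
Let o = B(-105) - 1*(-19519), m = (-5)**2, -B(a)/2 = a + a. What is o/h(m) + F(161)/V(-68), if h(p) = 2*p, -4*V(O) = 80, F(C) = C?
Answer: 39073/100 ≈ 390.73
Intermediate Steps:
B(a) = -4*a (B(a) = -2*(a + a) = -4*a)
m = 25
V(O) = -20 (V(O) = -1/4*80 = -20)
o = 19939 (o = -4*(-105) - 1*(-19519) = 420 + 19519 = 19939)
o/h(m) + F(161)/V(-68) = 19939/((2*25)) + 161/(-20) = 19939/50 + 161*(-1/20) = 19939*(1/50) - 161/20 = 19939/50 - 161/20 = 39073/100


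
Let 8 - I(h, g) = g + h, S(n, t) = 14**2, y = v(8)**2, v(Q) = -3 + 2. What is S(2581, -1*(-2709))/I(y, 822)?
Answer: -196/815 ≈ -0.24049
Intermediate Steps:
v(Q) = -1
y = 1 (y = (-1)**2 = 1)
S(n, t) = 196
I(h, g) = 8 - g - h (I(h, g) = 8 - (g + h) = 8 + (-g - h) = 8 - g - h)
S(2581, -1*(-2709))/I(y, 822) = 196/(8 - 1*822 - 1*1) = 196/(8 - 822 - 1) = 196/(-815) = 196*(-1/815) = -196/815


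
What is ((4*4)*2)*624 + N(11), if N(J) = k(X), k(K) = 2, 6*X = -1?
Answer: 19970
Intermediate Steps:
X = -⅙ (X = (⅙)*(-1) = -⅙ ≈ -0.16667)
N(J) = 2
((4*4)*2)*624 + N(11) = ((4*4)*2)*624 + 2 = (16*2)*624 + 2 = 32*624 + 2 = 19968 + 2 = 19970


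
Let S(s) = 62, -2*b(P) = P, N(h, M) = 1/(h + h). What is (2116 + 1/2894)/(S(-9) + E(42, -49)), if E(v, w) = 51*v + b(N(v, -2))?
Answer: 514391220/535782137 ≈ 0.96008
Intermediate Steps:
N(h, M) = 1/(2*h)
b(P) = -P/2
E(v, w) = 51*v - 1/(4*v)
(2116 + 1/2894)/(S(-9) + E(42, -49)) = (2116 + 1/2894)/(62 + (51*42 - ¼/42)) = (2116 + 1/2894)/(62 + (2142 - ¼*1/42)) = 6123705/(2894*(62 + (2142 - 1/168))) = 6123705/(2894*(62 + 359855/168)) = 6123705/(2894*(370271/168)) = (6123705/2894)*(168/370271) = 514391220/535782137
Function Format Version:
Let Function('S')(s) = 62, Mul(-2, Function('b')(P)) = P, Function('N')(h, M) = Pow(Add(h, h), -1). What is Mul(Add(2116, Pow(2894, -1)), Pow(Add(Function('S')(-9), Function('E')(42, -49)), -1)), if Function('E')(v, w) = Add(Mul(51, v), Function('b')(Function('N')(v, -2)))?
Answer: Rational(514391220, 535782137) ≈ 0.96008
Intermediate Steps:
Function('N')(h, M) = Mul(Rational(1, 2), Pow(h, -1)) (Function('N')(h, M) = Pow(Mul(2, h), -1) = Mul(Rational(1, 2), Pow(h, -1)))
Function('b')(P) = Mul(Rational(-1, 2), P)
Function('E')(v, w) = Add(Mul(51, v), Mul(Rational(-1, 4), Pow(v, -1))) (Function('E')(v, w) = Add(Mul(51, v), Mul(Rational(-1, 2), Mul(Rational(1, 2), Pow(v, -1)))) = Add(Mul(51, v), Mul(Rational(-1, 4), Pow(v, -1))))
Mul(Add(2116, Pow(2894, -1)), Pow(Add(Function('S')(-9), Function('E')(42, -49)), -1)) = Mul(Add(2116, Pow(2894, -1)), Pow(Add(62, Add(Mul(51, 42), Mul(Rational(-1, 4), Pow(42, -1)))), -1)) = Mul(Add(2116, Rational(1, 2894)), Pow(Add(62, Add(2142, Mul(Rational(-1, 4), Rational(1, 42)))), -1)) = Mul(Rational(6123705, 2894), Pow(Add(62, Add(2142, Rational(-1, 168))), -1)) = Mul(Rational(6123705, 2894), Pow(Add(62, Rational(359855, 168)), -1)) = Mul(Rational(6123705, 2894), Pow(Rational(370271, 168), -1)) = Mul(Rational(6123705, 2894), Rational(168, 370271)) = Rational(514391220, 535782137)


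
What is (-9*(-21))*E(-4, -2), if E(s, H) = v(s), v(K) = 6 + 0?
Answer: 1134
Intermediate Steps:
v(K) = 6
E(s, H) = 6
(-9*(-21))*E(-4, -2) = -9*(-21)*6 = 189*6 = 1134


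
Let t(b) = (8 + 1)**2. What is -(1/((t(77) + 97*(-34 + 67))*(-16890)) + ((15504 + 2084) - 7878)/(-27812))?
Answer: 134563565903/385425509940 ≈ 0.34913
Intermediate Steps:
t(b) = 81 (t(b) = 9**2 = 81)
-(1/((t(77) + 97*(-34 + 67))*(-16890)) + ((15504 + 2084) - 7878)/(-27812)) = -(1/((81 + 97*(-34 + 67))*(-16890)) + ((15504 + 2084) - 7878)/(-27812)) = -(-1/16890/(81 + 97*33) + (17588 - 7878)*(-1/27812)) = -(-1/16890/(81 + 3201) + 9710*(-1/27812)) = -(-1/16890/3282 - 4855/13906) = -((1/3282)*(-1/16890) - 4855/13906) = -(-1/55432980 - 4855/13906) = -1*(-134563565903/385425509940) = 134563565903/385425509940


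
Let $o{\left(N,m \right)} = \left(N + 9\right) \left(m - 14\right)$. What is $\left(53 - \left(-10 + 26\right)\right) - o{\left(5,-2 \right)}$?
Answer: $261$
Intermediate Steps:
$o{\left(N,m \right)} = \left(-14 + m\right) \left(9 + N\right)$ ($o{\left(N,m \right)} = \left(9 + N\right) \left(-14 + m\right) = \left(-14 + m\right) \left(9 + N\right)$)
$\left(53 - \left(-10 + 26\right)\right) - o{\left(5,-2 \right)} = \left(53 - \left(-10 + 26\right)\right) - \left(-126 - 70 + 9 \left(-2\right) + 5 \left(-2\right)\right) = \left(53 - 16\right) - \left(-126 - 70 - 18 - 10\right) = \left(53 - 16\right) - -224 = 37 + 224 = 261$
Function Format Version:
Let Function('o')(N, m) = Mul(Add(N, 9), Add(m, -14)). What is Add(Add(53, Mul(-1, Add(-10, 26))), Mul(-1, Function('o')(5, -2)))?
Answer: 261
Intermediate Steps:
Function('o')(N, m) = Mul(Add(-14, m), Add(9, N)) (Function('o')(N, m) = Mul(Add(9, N), Add(-14, m)) = Mul(Add(-14, m), Add(9, N)))
Add(Add(53, Mul(-1, Add(-10, 26))), Mul(-1, Function('o')(5, -2))) = Add(Add(53, Mul(-1, Add(-10, 26))), Mul(-1, Add(-126, Mul(-14, 5), Mul(9, -2), Mul(5, -2)))) = Add(Add(53, Mul(-1, 16)), Mul(-1, Add(-126, -70, -18, -10))) = Add(Add(53, -16), Mul(-1, -224)) = Add(37, 224) = 261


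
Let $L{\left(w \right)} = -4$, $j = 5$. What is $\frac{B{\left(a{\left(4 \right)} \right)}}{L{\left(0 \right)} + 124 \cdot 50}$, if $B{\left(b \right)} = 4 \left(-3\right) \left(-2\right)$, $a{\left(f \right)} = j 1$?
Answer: $\frac{6}{1549} \approx 0.0038735$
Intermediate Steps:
$a{\left(f \right)} = 5$ ($a{\left(f \right)} = 5 \cdot 1 = 5$)
$B{\left(b \right)} = 24$ ($B{\left(b \right)} = \left(-12\right) \left(-2\right) = 24$)
$\frac{B{\left(a{\left(4 \right)} \right)}}{L{\left(0 \right)} + 124 \cdot 50} = \frac{24}{-4 + 124 \cdot 50} = \frac{24}{-4 + 6200} = \frac{24}{6196} = 24 \cdot \frac{1}{6196} = \frac{6}{1549}$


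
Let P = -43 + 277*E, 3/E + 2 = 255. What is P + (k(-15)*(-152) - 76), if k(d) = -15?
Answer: 547564/253 ≈ 2164.3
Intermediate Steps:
E = 3/253 (E = 3/(-2 + 255) = 3/253 ≈ 0.011858)
P = -10048/253 (P = -43 + 277*(3/253) = -43 + 831/253 = -10048/253 ≈ -39.715)
P + (k(-15)*(-152) - 76) = -10048/253 + (-15*(-152) - 76) = -10048/253 + (2280 - 76) = -10048/253 + 2204 = 547564/253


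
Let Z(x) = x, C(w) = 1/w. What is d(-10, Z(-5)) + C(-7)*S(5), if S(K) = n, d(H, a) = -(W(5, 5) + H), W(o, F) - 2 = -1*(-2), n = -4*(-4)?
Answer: 26/7 ≈ 3.7143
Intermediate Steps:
n = 16
W(o, F) = 4 (W(o, F) = 2 - 1*(-2) = 2 + 2 = 4)
d(H, a) = -4 - H (d(H, a) = -(4 + H) = -4 - H)
S(K) = 16
d(-10, Z(-5)) + C(-7)*S(5) = (-4 - 1*(-10)) + 16/(-7) = (-4 + 10) - ⅐*16 = 6 - 16/7 = 26/7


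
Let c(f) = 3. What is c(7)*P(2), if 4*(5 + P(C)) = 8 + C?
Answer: -15/2 ≈ -7.5000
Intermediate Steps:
P(C) = -3 + C/4 (P(C) = -5 + (8 + C)/4 = -5 + (2 + C/4) = -3 + C/4)
c(7)*P(2) = 3*(-3 + (¼)*2) = 3*(-3 + ½) = 3*(-5/2) = -15/2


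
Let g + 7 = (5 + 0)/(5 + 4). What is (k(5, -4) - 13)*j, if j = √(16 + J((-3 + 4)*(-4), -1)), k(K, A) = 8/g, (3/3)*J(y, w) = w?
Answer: -413*√15/29 ≈ -55.157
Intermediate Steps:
g = -58/9 (g = -7 + (5 + 0)/(5 + 4) = -7 + 5/9 = -58/9 ≈ -6.4444)
J(y, w) = w
k(K, A) = -36/29 (k(K, A) = 8/(-58/9) = 8*(-9/58) = -36/29)
j = √15 (j = √(16 - 1) = √15 ≈ 3.8730)
(k(5, -4) - 13)*j = (-36/29 - 13)*√15 = -413*√15/29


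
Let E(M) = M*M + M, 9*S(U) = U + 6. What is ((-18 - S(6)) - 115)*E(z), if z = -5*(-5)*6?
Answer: -3042650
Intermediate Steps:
z = 150 (z = 25*6 = 150)
S(U) = ⅔ + U/9 (S(U) = (U + 6)/9 = (6 + U)/9 = ⅔ + U/9)
E(M) = M + M² (E(M) = M² + M = M + M²)
((-18 - S(6)) - 115)*E(z) = ((-18 - (⅔ + (⅑)*6)) - 115)*(150*(1 + 150)) = ((-18 - (⅔ + ⅔)) - 115)*(150*151) = ((-18 - 1*4/3) - 115)*22650 = ((-18 - 4/3) - 115)*22650 = (-58/3 - 115)*22650 = -403/3*22650 = -3042650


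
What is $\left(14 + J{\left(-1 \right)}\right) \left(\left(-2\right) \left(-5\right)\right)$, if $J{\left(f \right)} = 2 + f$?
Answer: $150$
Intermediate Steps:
$\left(14 + J{\left(-1 \right)}\right) \left(\left(-2\right) \left(-5\right)\right) = \left(14 + \left(2 - 1\right)\right) \left(\left(-2\right) \left(-5\right)\right) = \left(14 + 1\right) 10 = 15 \cdot 10 = 150$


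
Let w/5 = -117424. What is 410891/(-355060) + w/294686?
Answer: -164773326213/52315605580 ≈ -3.1496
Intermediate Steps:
w = -587120 (w = 5*(-117424) = -587120)
410891/(-355060) + w/294686 = 410891/(-355060) - 587120/294686 = 410891*(-1/355060) - 587120*1/294686 = -410891/355060 - 293560/147343 = -164773326213/52315605580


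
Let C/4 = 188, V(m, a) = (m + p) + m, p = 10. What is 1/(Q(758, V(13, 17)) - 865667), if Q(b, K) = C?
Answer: -1/864915 ≈ -1.1562e-6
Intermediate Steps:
V(m, a) = 10 + 2*m (V(m, a) = (m + 10) + m = (10 + m) + m = 10 + 2*m)
C = 752 (C = 4*188 = 752)
Q(b, K) = 752
1/(Q(758, V(13, 17)) - 865667) = 1/(752 - 865667) = 1/(-864915) = -1/864915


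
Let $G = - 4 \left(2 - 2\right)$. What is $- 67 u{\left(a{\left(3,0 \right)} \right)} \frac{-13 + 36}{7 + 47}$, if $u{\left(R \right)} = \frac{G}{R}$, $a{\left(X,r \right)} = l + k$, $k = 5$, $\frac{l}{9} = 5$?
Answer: $0$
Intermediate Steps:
$l = 45$ ($l = 9 \cdot 5 = 45$)
$a{\left(X,r \right)} = 50$ ($a{\left(X,r \right)} = 45 + 5 = 50$)
$G = 0$ ($G = \left(-4\right) 0 = 0$)
$u{\left(R \right)} = 0$ ($u{\left(R \right)} = \frac{0}{R} = 0$)
$- 67 u{\left(a{\left(3,0 \right)} \right)} \frac{-13 + 36}{7 + 47} = \left(-67\right) 0 \frac{-13 + 36}{7 + 47} = 0 \cdot \frac{23}{54} = 0$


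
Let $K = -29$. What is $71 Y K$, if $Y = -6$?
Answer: $12354$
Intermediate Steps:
$71 Y K = 71 \left(-6\right) \left(-29\right) = \left(-426\right) \left(-29\right) = 12354$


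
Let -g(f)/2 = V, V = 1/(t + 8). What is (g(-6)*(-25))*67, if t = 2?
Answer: 335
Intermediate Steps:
V = ⅒ (V = 1/(2 + 8) = 1/10 = ⅒ ≈ 0.10000)
g(f) = -⅕ (g(f) = -2*⅒ = -⅕)
(g(-6)*(-25))*67 = -⅕*(-25)*67 = 5*67 = 335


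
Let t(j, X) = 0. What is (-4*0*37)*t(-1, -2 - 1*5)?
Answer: 0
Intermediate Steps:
(-4*0*37)*t(-1, -2 - 1*5) = (-4*0*37)*0 = (0*37)*0 = 0*0 = 0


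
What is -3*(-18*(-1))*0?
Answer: 0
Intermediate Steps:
-3*(-18*(-1))*0 = -54*0 = -3*0 = 0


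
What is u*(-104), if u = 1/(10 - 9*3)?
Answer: 104/17 ≈ 6.1176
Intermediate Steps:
u = -1/17 (u = 1/(10 - 27) = 1/(-17) = -1/17 ≈ -0.058824)
u*(-104) = -1/17*(-104) = 104/17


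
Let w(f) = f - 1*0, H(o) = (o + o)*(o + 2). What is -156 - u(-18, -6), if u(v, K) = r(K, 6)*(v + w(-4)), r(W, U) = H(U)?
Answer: 1956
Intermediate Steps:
H(o) = 2*o*(2 + o) (H(o) = (2*o)*(2 + o) = 2*o*(2 + o))
r(W, U) = 2*U*(2 + U)
w(f) = f (w(f) = f + 0 = f)
u(v, K) = -384 + 96*v (u(v, K) = (2*6*(2 + 6))*(v - 4) = (2*6*8)*(-4 + v) = 96*(-4 + v) = -384 + 96*v)
-156 - u(-18, -6) = -156 - (-384 + 96*(-18)) = -156 - (-384 - 1728) = -156 - 1*(-2112) = -156 + 2112 = 1956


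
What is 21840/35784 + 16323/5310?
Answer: 154337/41890 ≈ 3.6843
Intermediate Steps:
21840/35784 + 16323/5310 = 21840*(1/35784) + 16323*(1/5310) = 130/213 + 5441/1770 = 154337/41890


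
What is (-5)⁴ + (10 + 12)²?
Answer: 1109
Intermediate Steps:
(-5)⁴ + (10 + 12)² = 625 + 22² = 625 + 484 = 1109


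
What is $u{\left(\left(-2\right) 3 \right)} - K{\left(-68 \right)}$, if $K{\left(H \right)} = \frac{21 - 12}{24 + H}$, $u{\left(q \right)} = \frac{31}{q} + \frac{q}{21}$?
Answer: $- \frac{4849}{924} \approx -5.2478$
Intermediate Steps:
$u{\left(q \right)} = \frac{31}{q} + \frac{q}{21}$ ($u{\left(q \right)} = \frac{31}{q} + q \frac{1}{21} = \frac{31}{q} + \frac{q}{21}$)
$K{\left(H \right)} = \frac{9}{24 + H}$
$u{\left(\left(-2\right) 3 \right)} - K{\left(-68 \right)} = \left(\frac{31}{\left(-2\right) 3} + \frac{\left(-2\right) 3}{21}\right) - \frac{9}{24 - 68} = \left(\frac{31}{-6} + \frac{1}{21} \left(-6\right)\right) - \frac{9}{-44} = \left(31 \left(- \frac{1}{6}\right) - \frac{2}{7}\right) - 9 \left(- \frac{1}{44}\right) = \left(- \frac{31}{6} - \frac{2}{7}\right) - - \frac{9}{44} = - \frac{229}{42} + \frac{9}{44} = - \frac{4849}{924}$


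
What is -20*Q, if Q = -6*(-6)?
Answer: -720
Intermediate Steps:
Q = 36
-20*Q = -20*36 = -720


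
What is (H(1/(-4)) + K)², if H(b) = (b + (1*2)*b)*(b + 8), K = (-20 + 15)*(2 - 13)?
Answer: 619369/256 ≈ 2419.4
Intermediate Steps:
K = 55 (K = -5*(-11) = 55)
H(b) = 3*b*(8 + b) (H(b) = (b + 2*b)*(8 + b) = (3*b)*(8 + b) = 3*b*(8 + b))
(H(1/(-4)) + K)² = (3*(8 + 1/(-4))/(-4) + 55)² = (3*(-¼)*(8 - ¼) + 55)² = (3*(-¼)*(31/4) + 55)² = (-93/16 + 55)² = (787/16)² = 619369/256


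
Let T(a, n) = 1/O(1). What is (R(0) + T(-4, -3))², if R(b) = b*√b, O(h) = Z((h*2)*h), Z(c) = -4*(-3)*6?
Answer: 1/5184 ≈ 0.00019290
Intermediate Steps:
Z(c) = 72 (Z(c) = 12*6 = 72)
O(h) = 72
R(b) = b^(3/2)
T(a, n) = 1/72
(R(0) + T(-4, -3))² = (0^(3/2) + 1/72)² = (0 + 1/72)² = (1/72)² = 1/5184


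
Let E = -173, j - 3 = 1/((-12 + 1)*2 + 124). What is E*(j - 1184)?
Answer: 20839753/102 ≈ 2.0431e+5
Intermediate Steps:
j = 307/102 (j = 3 + 1/((-12 + 1)*2 + 124) = 3 + 1/(-11*2 + 124) = 3 + 1/(-22 + 124) = 3 + 1/102 = 307/102 ≈ 3.0098)
E*(j - 1184) = -173*(307/102 - 1184) = -173*(-120461/102) = 20839753/102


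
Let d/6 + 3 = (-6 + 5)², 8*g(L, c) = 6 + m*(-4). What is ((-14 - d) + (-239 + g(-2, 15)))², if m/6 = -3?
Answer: 855625/16 ≈ 53477.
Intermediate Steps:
m = -18 (m = 6*(-3) = -18)
g(L, c) = 39/4 (g(L, c) = (6 - 18*(-4))/8 = (6 + 72)/8 = (⅛)*78 = 39/4)
d = -12 (d = -18 + 6*(-6 + 5)² = -18 + 6*(-1)² = -18 + 6*1 = -18 + 6 = -12)
((-14 - d) + (-239 + g(-2, 15)))² = ((-14 - 1*(-12)) + (-239 + 39/4))² = ((-14 + 12) - 917/4)² = (-2 - 917/4)² = (-925/4)² = 855625/16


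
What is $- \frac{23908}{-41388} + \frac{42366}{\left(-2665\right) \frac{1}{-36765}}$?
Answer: $\frac{3223271633447}{5514951} \approx 5.8446 \cdot 10^{5}$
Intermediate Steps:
$- \frac{23908}{-41388} + \frac{42366}{\left(-2665\right) \frac{1}{-36765}} = \left(-23908\right) \left(- \frac{1}{41388}\right) + \frac{42366}{\left(-2665\right) \left(- \frac{1}{36765}\right)} = \frac{5977}{10347} + \frac{42366}{\frac{533}{7353}} = \frac{5977}{10347} + 42366 \cdot \frac{7353}{533} = \frac{5977}{10347} + \frac{311517198}{533} = \frac{3223271633447}{5514951}$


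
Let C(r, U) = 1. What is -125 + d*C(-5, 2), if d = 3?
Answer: -122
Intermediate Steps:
-125 + d*C(-5, 2) = -125 + 3*1 = -125 + 3 = -122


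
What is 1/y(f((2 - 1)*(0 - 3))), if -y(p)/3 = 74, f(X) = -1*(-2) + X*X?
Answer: -1/222 ≈ -0.0045045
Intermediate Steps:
f(X) = 2 + X**2
y(p) = -222 (y(p) = -3*74 = -222)
1/y(f((2 - 1)*(0 - 3))) = 1/(-222) = -1/222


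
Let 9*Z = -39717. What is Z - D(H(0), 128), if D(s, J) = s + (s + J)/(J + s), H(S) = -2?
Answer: -4412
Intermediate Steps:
D(s, J) = 1 + s (D(s, J) = s + (J + s)/(J + s) = s + 1 = 1 + s)
Z = -4413 (Z = (⅑)*(-39717) = -4413)
Z - D(H(0), 128) = -4413 - (1 - 2) = -4413 - 1*(-1) = -4413 + 1 = -4412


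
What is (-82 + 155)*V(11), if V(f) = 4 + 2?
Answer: 438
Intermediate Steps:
V(f) = 6
(-82 + 155)*V(11) = (-82 + 155)*6 = 73*6 = 438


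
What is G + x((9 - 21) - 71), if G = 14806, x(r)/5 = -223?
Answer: 13691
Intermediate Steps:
x(r) = -1115 (x(r) = 5*(-223) = -1115)
G + x((9 - 21) - 71) = 14806 - 1115 = 13691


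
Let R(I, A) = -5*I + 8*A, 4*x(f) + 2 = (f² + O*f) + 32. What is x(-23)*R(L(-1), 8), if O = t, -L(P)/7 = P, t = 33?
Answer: -1450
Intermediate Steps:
L(P) = -7*P
O = 33
x(f) = 15/2 + f²/4 + 33*f/4 (x(f) = -½ + ((f² + 33*f) + 32)/4 = -½ + (32 + f² + 33*f)/4 = -½ + (8 + f²/4 + 33*f/4) = 15/2 + f²/4 + 33*f/4)
x(-23)*R(L(-1), 8) = (15/2 + (¼)*(-23)² + (33/4)*(-23))*(-(-35)*(-1) + 8*8) = (15/2 + (¼)*529 - 759/4)*(-5*7 + 64) = (15/2 + 529/4 - 759/4)*(-35 + 64) = -50*29 = -1450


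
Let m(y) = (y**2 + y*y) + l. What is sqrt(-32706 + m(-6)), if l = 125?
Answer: I*sqrt(32509) ≈ 180.3*I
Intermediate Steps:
m(y) = 125 + 2*y**2 (m(y) = (y**2 + y*y) + 125 = (y**2 + y**2) + 125 = 2*y**2 + 125 = 125 + 2*y**2)
sqrt(-32706 + m(-6)) = sqrt(-32706 + (125 + 2*(-6)**2)) = sqrt(-32706 + (125 + 2*36)) = sqrt(-32706 + (125 + 72)) = sqrt(-32706 + 197) = sqrt(-32509) = I*sqrt(32509)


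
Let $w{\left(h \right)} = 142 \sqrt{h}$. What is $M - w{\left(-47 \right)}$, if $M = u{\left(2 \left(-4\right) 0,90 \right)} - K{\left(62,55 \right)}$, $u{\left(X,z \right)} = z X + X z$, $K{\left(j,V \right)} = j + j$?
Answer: $-124 - 142 i \sqrt{47} \approx -124.0 - 973.5 i$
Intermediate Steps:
$K{\left(j,V \right)} = 2 j$
$u{\left(X,z \right)} = 2 X z$ ($u{\left(X,z \right)} = X z + X z = 2 X z$)
$M = -124$ ($M = 2 \cdot 2 \left(-4\right) 0 \cdot 90 - 2 \cdot 62 = 2 \left(\left(-8\right) 0\right) 90 - 124 = 2 \cdot 0 \cdot 90 - 124 = 0 - 124 = -124$)
$M - w{\left(-47 \right)} = -124 - 142 \sqrt{-47} = -124 - 142 i \sqrt{47}$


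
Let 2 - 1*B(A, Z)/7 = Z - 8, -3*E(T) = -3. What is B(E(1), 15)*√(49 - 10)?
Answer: -35*√39 ≈ -218.57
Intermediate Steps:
E(T) = 1 (E(T) = -⅓*(-3) = 1)
B(A, Z) = 70 - 7*Z (B(A, Z) = 14 - 7*(Z - 8) = 14 - 7*(-8 + Z) = 14 + (56 - 7*Z) = 70 - 7*Z)
B(E(1), 15)*√(49 - 10) = (70 - 7*15)*√(49 - 10) = (70 - 105)*√39 = -35*√39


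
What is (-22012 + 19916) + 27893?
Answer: 25797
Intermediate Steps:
(-22012 + 19916) + 27893 = -2096 + 27893 = 25797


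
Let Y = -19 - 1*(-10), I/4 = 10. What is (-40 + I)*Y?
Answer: 0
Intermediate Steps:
I = 40 (I = 4*10 = 40)
Y = -9 (Y = -19 + 10 = -9)
(-40 + I)*Y = (-40 + 40)*(-9) = 0*(-9) = 0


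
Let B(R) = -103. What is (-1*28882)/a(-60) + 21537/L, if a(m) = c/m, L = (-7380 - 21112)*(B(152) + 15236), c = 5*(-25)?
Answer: -149436428345049/10779235900 ≈ -13863.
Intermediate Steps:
c = -125
L = -431169436 (L = (-7380 - 21112)*(-103 + 15236) = -28492*15133 = -431169436)
a(m) = -125/m
(-1*28882)/a(-60) + 21537/L = (-1*28882)/((-125/(-60))) + 21537/(-431169436) = -28882/((-125*(-1/60))) + 21537*(-1/431169436) = -28882/25/12 - 21537/431169436 = -28882*12/25 - 21537/431169436 = -346584/25 - 21537/431169436 = -149436428345049/10779235900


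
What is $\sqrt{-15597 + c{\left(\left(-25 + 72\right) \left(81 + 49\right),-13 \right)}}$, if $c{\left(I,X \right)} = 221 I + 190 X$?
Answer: $3 \sqrt{148027} \approx 1154.2$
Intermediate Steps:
$c{\left(I,X \right)} = 190 X + 221 I$
$\sqrt{-15597 + c{\left(\left(-25 + 72\right) \left(81 + 49\right),-13 \right)}} = \sqrt{-15597 + \left(190 \left(-13\right) + 221 \left(-25 + 72\right) \left(81 + 49\right)\right)} = \sqrt{-15597 - \left(2470 - 221 \cdot 47 \cdot 130\right)} = \sqrt{-15597 + \left(-2470 + 221 \cdot 6110\right)} = \sqrt{-15597 + \left(-2470 + 1350310\right)} = \sqrt{-15597 + 1347840} = \sqrt{1332243} = 3 \sqrt{148027}$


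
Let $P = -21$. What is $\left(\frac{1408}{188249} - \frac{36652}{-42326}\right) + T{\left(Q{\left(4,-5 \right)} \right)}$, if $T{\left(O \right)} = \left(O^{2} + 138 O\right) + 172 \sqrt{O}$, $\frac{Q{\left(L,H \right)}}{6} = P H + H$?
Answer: $\frac{1764080415972278}{3983913587} + 1720 \sqrt{6} \approx 4.4701 \cdot 10^{5}$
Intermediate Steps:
$Q{\left(L,H \right)} = - 120 H$ ($Q{\left(L,H \right)} = 6 \left(- 21 H + H\right) = 6 \left(- 20 H\right) = - 120 H$)
$T{\left(O \right)} = O^{2} + 138 O + 172 \sqrt{O}$
$\left(\frac{1408}{188249} - \frac{36652}{-42326}\right) + T{\left(Q{\left(4,-5 \right)} \right)} = \left(\frac{1408}{188249} - \frac{36652}{-42326}\right) + \left(\left(\left(-120\right) \left(-5\right)\right)^{2} + 138 \left(\left(-120\right) \left(-5\right)\right) + 172 \sqrt{\left(-120\right) \left(-5\right)}\right) = \left(1408 \cdot \frac{1}{188249} - - \frac{18326}{21163}\right) + \left(600^{2} + 138 \cdot 600 + 172 \sqrt{600}\right) = \left(\frac{1408}{188249} + \frac{18326}{21163}\right) + \left(360000 + 82800 + 172 \cdot 10 \sqrt{6}\right) = \frac{3479648678}{3983913587} + \left(360000 + 82800 + 1720 \sqrt{6}\right) = \frac{3479648678}{3983913587} + \left(442800 + 1720 \sqrt{6}\right) = \frac{1764080415972278}{3983913587} + 1720 \sqrt{6}$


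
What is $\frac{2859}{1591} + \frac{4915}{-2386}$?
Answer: $- \frac{998191}{3796126} \approx -0.26295$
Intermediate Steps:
$\frac{2859}{1591} + \frac{4915}{-2386} = 2859 \cdot \frac{1}{1591} + 4915 \left(- \frac{1}{2386}\right) = \frac{2859}{1591} - \frac{4915}{2386} = - \frac{998191}{3796126}$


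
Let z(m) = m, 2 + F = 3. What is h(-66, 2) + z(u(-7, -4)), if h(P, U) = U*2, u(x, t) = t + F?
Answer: 1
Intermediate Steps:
F = 1 (F = -2 + 3 = 1)
u(x, t) = 1 + t (u(x, t) = t + 1 = 1 + t)
h(P, U) = 2*U
h(-66, 2) + z(u(-7, -4)) = 2*2 + (1 - 4) = 4 - 3 = 1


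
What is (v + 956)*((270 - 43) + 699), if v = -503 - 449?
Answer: 3704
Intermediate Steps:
v = -952
(v + 956)*((270 - 43) + 699) = (-952 + 956)*((270 - 43) + 699) = 4*(227 + 699) = 4*926 = 3704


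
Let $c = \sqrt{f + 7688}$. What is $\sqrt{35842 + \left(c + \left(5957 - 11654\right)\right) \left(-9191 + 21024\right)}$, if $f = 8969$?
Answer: $\sqrt{-67376759 + 11833 \sqrt{16657}} \approx 8114.8 i$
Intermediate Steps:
$c = \sqrt{16657}$ ($c = \sqrt{8969 + 7688} = \sqrt{16657} \approx 129.06$)
$\sqrt{35842 + \left(c + \left(5957 - 11654\right)\right) \left(-9191 + 21024\right)} = \sqrt{35842 + \left(\sqrt{16657} + \left(5957 - 11654\right)\right) \left(-9191 + 21024\right)} = \sqrt{35842 + \left(\sqrt{16657} - 5697\right) 11833} = \sqrt{35842 + \left(-5697 + \sqrt{16657}\right) 11833} = \sqrt{35842 - \left(67412601 - 11833 \sqrt{16657}\right)} = \sqrt{-67376759 + 11833 \sqrt{16657}}$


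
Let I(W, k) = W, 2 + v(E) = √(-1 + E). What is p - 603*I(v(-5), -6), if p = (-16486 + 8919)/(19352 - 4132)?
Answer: 18347753/15220 - 603*I*√6 ≈ 1205.5 - 1477.0*I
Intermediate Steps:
v(E) = -2 + √(-1 + E)
p = -7567/15220 ≈ -0.49717
p - 603*I(v(-5), -6) = -7567/15220 - 603*(-2 + √(-1 - 5)) = -7567/15220 - 603*(-2 + √(-6)) = -7567/15220 - 603*(-2 + I*√6) = -7567/15220 + (1206 - 603*I*√6) = 18347753/15220 - 603*I*√6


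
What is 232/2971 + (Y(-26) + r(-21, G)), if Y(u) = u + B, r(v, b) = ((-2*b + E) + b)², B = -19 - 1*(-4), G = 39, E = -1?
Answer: 4632021/2971 ≈ 1559.1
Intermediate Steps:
B = -15 (B = -19 + 4 = -15)
r(v, b) = (-1 - b)² (r(v, b) = ((-2*b - 1) + b)² = ((-1 - 2*b) + b)² = (-1 - b)²)
Y(u) = -15 + u (Y(u) = u - 15 = -15 + u)
232/2971 + (Y(-26) + r(-21, G)) = 232/2971 + ((-15 - 26) + (1 + 39)²) = 232*(1/2971) + (-41 + 40²) = 232/2971 + (-41 + 1600) = 232/2971 + 1559 = 4632021/2971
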